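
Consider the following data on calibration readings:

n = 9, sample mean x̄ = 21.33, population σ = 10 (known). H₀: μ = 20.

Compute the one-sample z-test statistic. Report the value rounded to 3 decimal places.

test statistic = 0.399

SE = σ/√n = 10/√9 = 3.3333
z = (x̄−μ₀)/SE = (21.33−20)/3.3333 = 0.3990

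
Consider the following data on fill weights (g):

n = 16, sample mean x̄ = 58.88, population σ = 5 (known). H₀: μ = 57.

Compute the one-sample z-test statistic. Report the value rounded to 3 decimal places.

test statistic = 1.504

SE = σ/√n = 5/√16 = 1.2500
z = (x̄−μ₀)/SE = (58.88−57)/1.2500 = 1.5040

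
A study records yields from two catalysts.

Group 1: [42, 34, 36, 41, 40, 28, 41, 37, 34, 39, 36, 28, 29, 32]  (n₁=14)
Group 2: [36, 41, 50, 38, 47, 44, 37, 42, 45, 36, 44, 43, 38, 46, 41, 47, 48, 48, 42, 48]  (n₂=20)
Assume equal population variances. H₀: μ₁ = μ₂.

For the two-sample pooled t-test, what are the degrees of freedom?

df = n₁ + n₂ − 2 = 14 + 20 − 2 = 32

degrees of freedom = 32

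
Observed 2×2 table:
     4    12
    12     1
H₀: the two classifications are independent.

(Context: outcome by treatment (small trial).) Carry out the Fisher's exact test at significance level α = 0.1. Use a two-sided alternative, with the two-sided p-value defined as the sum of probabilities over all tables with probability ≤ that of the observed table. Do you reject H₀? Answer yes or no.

reject H₀: yes

Margins: r₁=16, r₂=13, c₁=16, c₂=13, n=29
p_obs = C(16,4)·C(13,12)/C(29,16); sum pmf over tables with pmf ≤ p_obs
p-value (two-sided) = 0.00050
At α=0.1: p < α → reject H₀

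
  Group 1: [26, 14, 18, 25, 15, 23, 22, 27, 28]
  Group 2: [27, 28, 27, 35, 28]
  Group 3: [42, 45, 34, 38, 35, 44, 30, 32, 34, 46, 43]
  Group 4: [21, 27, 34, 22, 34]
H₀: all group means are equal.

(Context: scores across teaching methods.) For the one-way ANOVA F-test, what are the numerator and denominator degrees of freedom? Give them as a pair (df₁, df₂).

k = 4 groups, N = 30 total
df = (k−1, N−k) = (4−1, 30−4) = (3, 26)

degrees of freedom = [3, 26]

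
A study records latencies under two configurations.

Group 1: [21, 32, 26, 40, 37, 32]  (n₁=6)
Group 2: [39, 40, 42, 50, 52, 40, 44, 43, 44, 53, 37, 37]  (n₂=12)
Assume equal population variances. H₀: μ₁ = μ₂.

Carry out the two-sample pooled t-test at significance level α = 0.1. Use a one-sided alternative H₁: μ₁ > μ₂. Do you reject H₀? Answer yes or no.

x̄₁=31.333, s₁=6.976, n₁=6
x̄₂=43.417, s₂=5.534, n₂=12
s_p² = [5·6.976² + 11·5.534²]/16 = 36.2656
SE = √(s_p²·(1/6+1/12)) = 3.0110
t = (31.333−43.417)/3.0110 = -4.0130
df = 16
p-value (one-sided, H₁ greater) = 0.99950
At α=0.1: p ≥ α → fail to reject H₀

reject H₀: no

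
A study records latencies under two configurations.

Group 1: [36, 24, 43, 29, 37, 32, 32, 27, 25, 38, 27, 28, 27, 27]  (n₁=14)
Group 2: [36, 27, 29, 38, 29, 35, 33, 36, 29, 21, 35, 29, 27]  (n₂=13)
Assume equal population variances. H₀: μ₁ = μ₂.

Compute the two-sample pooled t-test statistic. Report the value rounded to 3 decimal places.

test statistic = -0.108

x̄₁=30.857, s₁=5.668, n₁=14
x̄₂=31.077, s₂=4.856, n₂=13
s_p² = [13·5.668² + 12·4.856²]/25 = 28.0255
SE = √(s_p²·(1/14+1/13)) = 2.0390
t = (30.857−31.077)/2.0390 = -0.1078
df = 25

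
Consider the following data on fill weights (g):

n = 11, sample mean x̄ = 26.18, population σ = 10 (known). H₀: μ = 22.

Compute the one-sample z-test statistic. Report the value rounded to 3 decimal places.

SE = σ/√n = 10/√11 = 3.0151
z = (x̄−μ₀)/SE = (26.18−22)/3.0151 = 1.3863

test statistic = 1.386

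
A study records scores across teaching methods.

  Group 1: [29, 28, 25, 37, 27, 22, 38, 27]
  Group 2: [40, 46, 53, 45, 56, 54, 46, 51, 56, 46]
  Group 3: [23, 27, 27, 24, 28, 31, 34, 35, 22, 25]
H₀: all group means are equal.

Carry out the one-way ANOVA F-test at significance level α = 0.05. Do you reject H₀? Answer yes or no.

reject H₀: yes

Group means [29.12, 49.30, 27.60], grand mean 35.786
SSB = Σnᵢ(x̄ᵢ−x̄)² = 2851.339; SSW = ΣΣ(x−x̄ᵢ)² = 665.375
MSB = 2851.339/2 = 1425.6696; MSW = 665.375/25 = 26.6150
F = MSB/MSW = 53.5664
df = (2, 25)
p-value (upper-tail) = 0.00000
At α=0.05: p < α → reject H₀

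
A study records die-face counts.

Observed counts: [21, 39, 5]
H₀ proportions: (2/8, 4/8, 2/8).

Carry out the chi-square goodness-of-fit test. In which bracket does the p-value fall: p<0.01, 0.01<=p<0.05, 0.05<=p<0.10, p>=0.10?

n = 65; E_i = n·p_i = [16.25, 32.50, 16.25]
χ² = (21−16.25)²/16.25 + (39−32.50)²/32.50 + (5−16.25)²/16.25 = 10.4769
df = 2
p-value (upper-tail) = 0.00531
→ bracket: p<0.01

p-value bracket: p<0.01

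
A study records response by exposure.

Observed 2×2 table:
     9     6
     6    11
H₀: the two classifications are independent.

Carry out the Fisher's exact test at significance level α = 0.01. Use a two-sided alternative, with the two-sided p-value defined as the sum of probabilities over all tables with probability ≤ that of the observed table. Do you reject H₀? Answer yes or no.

reject H₀: no

Margins: r₁=15, r₂=17, c₁=15, c₂=17, n=32
p_obs = C(15,9)·C(17,6)/C(32,15); sum pmf over tables with pmf ≤ p_obs
p-value (two-sided) = 0.28719
At α=0.01: p ≥ α → fail to reject H₀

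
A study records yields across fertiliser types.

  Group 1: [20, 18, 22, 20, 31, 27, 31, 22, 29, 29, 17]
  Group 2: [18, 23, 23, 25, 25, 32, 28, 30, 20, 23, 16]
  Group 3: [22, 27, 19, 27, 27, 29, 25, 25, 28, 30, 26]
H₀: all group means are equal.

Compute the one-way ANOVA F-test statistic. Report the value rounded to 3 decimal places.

Group means [24.18, 23.91, 25.91], grand mean 24.667
SSB = Σnᵢ(x̄ᵢ−x̄)² = 25.879; SSW = ΣΣ(x−x̄ᵢ)² = 617.455
MSB = 25.879/2 = 12.9394; MSW = 617.455/30 = 20.5818
F = MSB/MSW = 0.6287
df = (2, 30)

test statistic = 0.629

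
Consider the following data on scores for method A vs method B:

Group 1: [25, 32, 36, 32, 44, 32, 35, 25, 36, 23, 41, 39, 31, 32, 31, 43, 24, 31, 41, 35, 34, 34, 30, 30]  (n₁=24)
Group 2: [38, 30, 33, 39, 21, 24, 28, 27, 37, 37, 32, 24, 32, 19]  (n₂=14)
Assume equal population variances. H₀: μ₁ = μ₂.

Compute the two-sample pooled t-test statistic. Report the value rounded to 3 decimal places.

x̄₁=33.167, s₁=5.731, n₁=24
x̄₂=30.071, s₂=6.486, n₂=14
s_p² = [23·5.731² + 13·6.486²]/36 = 36.1739
SE = √(s_p²·(1/24+1/14)) = 2.0226
t = (33.167−30.071)/2.0226 = 1.5303
df = 36

test statistic = 1.530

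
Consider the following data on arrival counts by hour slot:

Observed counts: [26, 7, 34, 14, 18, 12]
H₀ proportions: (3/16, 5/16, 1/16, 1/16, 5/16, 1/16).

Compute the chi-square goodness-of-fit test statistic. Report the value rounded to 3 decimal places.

test statistic = 147.873

n = 111; E_i = n·p_i = [20.81, 34.69, 6.94, 6.94, 34.69, 6.94]
χ² = (26−20.81)²/20.81 + (7−34.69)²/34.69 + (34−6.94)²/6.94 + (14−6.94)²/6.94 + (18−34.69)²/34.69 + (12−6.94)²/6.94 = 147.8733
df = 5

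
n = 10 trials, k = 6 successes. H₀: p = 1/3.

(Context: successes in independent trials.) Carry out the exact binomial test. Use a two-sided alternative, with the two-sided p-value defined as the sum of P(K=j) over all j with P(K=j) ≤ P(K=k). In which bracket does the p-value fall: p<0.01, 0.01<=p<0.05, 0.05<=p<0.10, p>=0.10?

p-value bracket: 0.05<=p<0.10

Exact binomial: n=10, k=6, p₀=1/3=0.3333
P(X=j) = C(n,j)·p₀^j·(1−p₀)^(n−j); p = Σ P(X=j) over j with P(X=j) ≤ P(X=6)
p-value (two-sided) = 0.09391
→ bracket: 0.05<=p<0.10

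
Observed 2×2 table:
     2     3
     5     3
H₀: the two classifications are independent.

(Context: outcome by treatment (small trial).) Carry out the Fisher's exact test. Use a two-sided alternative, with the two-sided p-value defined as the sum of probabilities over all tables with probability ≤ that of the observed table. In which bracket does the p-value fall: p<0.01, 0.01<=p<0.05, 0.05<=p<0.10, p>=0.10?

p-value bracket: p>=0.10

Margins: r₁=5, r₂=8, c₁=7, c₂=6, n=13
p_obs = C(5,2)·C(8,5)/C(13,7); sum pmf over tables with pmf ≤ p_obs
p-value (two-sided) = 0.59207
→ bracket: p>=0.10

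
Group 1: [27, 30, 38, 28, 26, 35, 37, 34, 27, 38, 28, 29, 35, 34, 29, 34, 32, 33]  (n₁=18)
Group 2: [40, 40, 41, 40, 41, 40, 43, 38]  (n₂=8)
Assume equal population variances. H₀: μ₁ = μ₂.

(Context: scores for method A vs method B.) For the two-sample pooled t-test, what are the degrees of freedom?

degrees of freedom = 24

df = n₁ + n₂ − 2 = 18 + 8 − 2 = 24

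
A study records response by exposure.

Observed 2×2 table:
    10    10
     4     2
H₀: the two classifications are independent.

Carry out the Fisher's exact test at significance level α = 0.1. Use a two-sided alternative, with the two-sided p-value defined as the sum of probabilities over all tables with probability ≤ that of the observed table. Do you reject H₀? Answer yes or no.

reject H₀: no

Margins: r₁=20, r₂=6, c₁=14, c₂=12, n=26
p_obs = C(20,10)·C(6,4)/C(26,14); sum pmf over tables with pmf ≤ p_obs
p-value (two-sided) = 0.65217
At α=0.1: p ≥ α → fail to reject H₀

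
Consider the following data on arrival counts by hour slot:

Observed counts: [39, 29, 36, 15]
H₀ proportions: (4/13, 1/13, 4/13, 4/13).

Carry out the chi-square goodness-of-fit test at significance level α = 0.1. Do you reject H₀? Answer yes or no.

n = 119; E_i = n·p_i = [36.62, 9.15, 36.62, 36.62]
χ² = (39−36.62)²/36.62 + (29−9.15)²/9.15 + (36−36.62)²/36.62 + (15−36.62)²/36.62 = 55.9538
df = 3
p-value (upper-tail) = 0.00000
At α=0.1: p < α → reject H₀

reject H₀: yes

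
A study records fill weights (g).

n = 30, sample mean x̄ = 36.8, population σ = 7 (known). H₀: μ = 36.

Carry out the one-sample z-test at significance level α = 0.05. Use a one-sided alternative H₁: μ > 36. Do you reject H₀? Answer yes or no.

reject H₀: no

SE = σ/√n = 7/√30 = 1.2780
z = (x̄−μ₀)/SE = (36.8−36)/1.2780 = 0.6260
p-value (one-sided, H₁ greater) = 0.26567
At α=0.05: p ≥ α → fail to reject H₀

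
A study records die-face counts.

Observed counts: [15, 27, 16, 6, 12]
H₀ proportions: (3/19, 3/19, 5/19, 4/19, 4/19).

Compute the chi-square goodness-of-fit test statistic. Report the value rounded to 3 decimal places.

test statistic = 27.550

n = 76; E_i = n·p_i = [12.00, 12.00, 20.00, 16.00, 16.00]
χ² = (15−12.00)²/12.00 + (27−12.00)²/12.00 + (16−20.00)²/20.00 + (6−16.00)²/16.00 + (12−16.00)²/16.00 = 27.5500
df = 4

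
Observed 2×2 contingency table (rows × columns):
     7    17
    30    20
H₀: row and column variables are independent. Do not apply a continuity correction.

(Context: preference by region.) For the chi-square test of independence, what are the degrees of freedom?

df = (r−1)(c−1) = (2−1)·(2−1) = 1

degrees of freedom = 1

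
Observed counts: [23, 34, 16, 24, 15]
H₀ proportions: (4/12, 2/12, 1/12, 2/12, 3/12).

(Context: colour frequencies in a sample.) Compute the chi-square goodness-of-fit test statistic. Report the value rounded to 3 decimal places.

n = 112; E_i = n·p_i = [37.33, 18.67, 9.33, 18.67, 28.00]
χ² = (23−37.33)²/37.33 + (34−18.67)²/18.67 + (16−9.33)²/9.33 + (24−18.67)²/18.67 + (15−28.00)²/28.00 = 30.4196
df = 4

test statistic = 30.420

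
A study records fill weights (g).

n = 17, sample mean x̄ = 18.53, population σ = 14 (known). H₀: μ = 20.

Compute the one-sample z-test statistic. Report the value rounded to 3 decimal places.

test statistic = -0.433

SE = σ/√n = 14/√17 = 3.3955
z = (x̄−μ₀)/SE = (18.53−20)/3.3955 = -0.4329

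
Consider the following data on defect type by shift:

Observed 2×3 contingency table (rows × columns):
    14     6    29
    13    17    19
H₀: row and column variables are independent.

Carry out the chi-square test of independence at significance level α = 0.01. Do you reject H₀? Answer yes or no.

reject H₀: no

Row totals [49, 49], col totals [27, 23, 48], n=98
χ² = (14−13.50)²/13.50 + (6−11.50)²/11.50 + (29−24.00)²/24.00 + (13−13.50)²/13.50 + (17−11.50)²/11.50 + (19−24.00)²/24.00 = 7.3812
df = 2
p-value (upper-tail) = 0.02496
At α=0.01: p ≥ α → fail to reject H₀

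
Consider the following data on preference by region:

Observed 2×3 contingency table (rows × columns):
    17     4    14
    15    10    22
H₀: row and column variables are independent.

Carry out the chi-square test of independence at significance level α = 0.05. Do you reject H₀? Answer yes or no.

Row totals [35, 47], col totals [32, 14, 36], n=82
χ² = (17−13.66)²/13.66 + (4−5.98)²/5.98 + (14−15.37)²/15.37 + (15−18.34)²/18.34 + (10−8.02)²/8.02 + (22−20.63)²/20.63 = 2.7776
df = 2
p-value (upper-tail) = 0.24938
At α=0.05: p ≥ α → fail to reject H₀

reject H₀: no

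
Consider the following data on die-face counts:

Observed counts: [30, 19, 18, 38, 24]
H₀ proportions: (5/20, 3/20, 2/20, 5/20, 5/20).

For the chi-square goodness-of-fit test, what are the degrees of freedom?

df = k − 1 = 5 − 1 = 4

degrees of freedom = 4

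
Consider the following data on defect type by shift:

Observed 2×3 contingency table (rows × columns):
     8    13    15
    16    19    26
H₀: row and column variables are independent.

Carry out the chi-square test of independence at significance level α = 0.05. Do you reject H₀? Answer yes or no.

Row totals [36, 61], col totals [24, 32, 41], n=97
χ² = (8−8.91)²/8.91 + (13−11.88)²/11.88 + (15−15.22)²/15.22 + (16−15.09)²/15.09 + (19−20.12)²/20.12 + (26−25.78)²/25.78 = 0.3209
df = 2
p-value (upper-tail) = 0.85176
At α=0.05: p ≥ α → fail to reject H₀

reject H₀: no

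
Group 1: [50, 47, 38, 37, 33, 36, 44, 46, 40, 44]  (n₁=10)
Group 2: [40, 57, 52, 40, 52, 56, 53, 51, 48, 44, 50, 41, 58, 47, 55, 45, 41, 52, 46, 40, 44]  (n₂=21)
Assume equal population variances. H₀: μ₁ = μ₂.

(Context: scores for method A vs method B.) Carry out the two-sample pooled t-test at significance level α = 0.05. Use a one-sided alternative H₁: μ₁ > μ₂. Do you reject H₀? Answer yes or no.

x̄₁=41.500, s₁=5.503, n₁=10
x̄₂=48.190, s₂=5.980, n₂=21
s_p² = [9·5.503² + 20·5.980²]/29 = 34.0599
SE = √(s_p²·(1/10+1/21)) = 2.2423
t = (41.500−48.190)/2.2423 = -2.9838
df = 29
p-value (one-sided, H₁ greater) = 0.99714
At α=0.05: p ≥ α → fail to reject H₀

reject H₀: no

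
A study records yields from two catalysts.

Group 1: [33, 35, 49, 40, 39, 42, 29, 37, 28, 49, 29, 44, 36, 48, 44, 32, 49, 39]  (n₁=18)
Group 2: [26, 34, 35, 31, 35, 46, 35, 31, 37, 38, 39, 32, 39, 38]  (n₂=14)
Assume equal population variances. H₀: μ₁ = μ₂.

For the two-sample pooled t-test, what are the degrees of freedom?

degrees of freedom = 30

df = n₁ + n₂ − 2 = 18 + 14 − 2 = 30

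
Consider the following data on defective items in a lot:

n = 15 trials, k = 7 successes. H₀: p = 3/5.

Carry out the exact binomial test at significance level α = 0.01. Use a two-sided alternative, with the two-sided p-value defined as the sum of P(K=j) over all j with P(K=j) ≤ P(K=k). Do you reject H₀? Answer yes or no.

Exact binomial: n=15, k=7, p₀=3/5=0.6000
P(X=j) = C(n,j)·p₀^j·(1−p₀)^(n−j); p = Σ P(X=j) over j with P(X=j) ≤ P(X=7)
p-value (two-sided) = 0.30361
At α=0.01: p ≥ α → fail to reject H₀

reject H₀: no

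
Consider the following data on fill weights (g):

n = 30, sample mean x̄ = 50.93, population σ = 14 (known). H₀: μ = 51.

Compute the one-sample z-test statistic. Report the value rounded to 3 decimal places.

SE = σ/√n = 14/√30 = 2.5560
z = (x̄−μ₀)/SE = (50.93−51)/2.5560 = -0.0274

test statistic = -0.027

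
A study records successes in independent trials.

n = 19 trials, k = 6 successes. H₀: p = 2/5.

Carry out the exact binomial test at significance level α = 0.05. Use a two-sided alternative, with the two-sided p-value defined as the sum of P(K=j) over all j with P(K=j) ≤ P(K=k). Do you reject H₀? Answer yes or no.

Exact binomial: n=19, k=6, p₀=2/5=0.4000
P(X=j) = C(n,j)·p₀^j·(1−p₀)^(n−j); p = Σ P(X=j) over j with P(X=j) ≤ P(X=6)
p-value (two-sided) = 0.49416
At α=0.05: p ≥ α → fail to reject H₀

reject H₀: no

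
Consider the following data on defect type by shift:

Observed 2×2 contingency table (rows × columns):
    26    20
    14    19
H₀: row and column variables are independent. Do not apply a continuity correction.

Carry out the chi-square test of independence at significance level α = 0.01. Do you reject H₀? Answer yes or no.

reject H₀: no

Row totals [46, 33], col totals [40, 39], n=79
χ² = (26−23.29)²/23.29 + (20−22.71)²/22.71 + (14−16.71)²/16.71 + (19−16.29)²/16.29 = 1.5278
df = 1
p-value (upper-tail) = 0.21645
At α=0.01: p ≥ α → fail to reject H₀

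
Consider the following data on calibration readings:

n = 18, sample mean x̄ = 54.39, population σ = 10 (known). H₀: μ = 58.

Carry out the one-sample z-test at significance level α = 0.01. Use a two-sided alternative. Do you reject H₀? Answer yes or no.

reject H₀: no

SE = σ/√n = 10/√18 = 2.3570
z = (x̄−μ₀)/SE = (54.39−58)/2.3570 = -1.5316
p-value (two-sided) = 0.12562
At α=0.01: p ≥ α → fail to reject H₀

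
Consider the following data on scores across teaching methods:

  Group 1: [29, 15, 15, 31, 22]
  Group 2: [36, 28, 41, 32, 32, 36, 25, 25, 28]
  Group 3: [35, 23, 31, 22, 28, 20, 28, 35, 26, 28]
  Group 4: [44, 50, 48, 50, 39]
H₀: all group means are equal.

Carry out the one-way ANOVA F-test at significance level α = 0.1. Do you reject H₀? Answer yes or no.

Group means [22.40, 31.44, 27.60, 46.20], grand mean 31.103
SSB = Σnᵢ(x̄ᵢ−x̄)² = 1642.067; SSW = ΣΣ(x−x̄ᵢ)² = 790.622
MSB = 1642.067/3 = 547.3558; MSW = 790.622/25 = 31.6249
F = MSB/MSW = 17.3078
df = (3, 25)
p-value (upper-tail) = 0.00000
At α=0.1: p < α → reject H₀

reject H₀: yes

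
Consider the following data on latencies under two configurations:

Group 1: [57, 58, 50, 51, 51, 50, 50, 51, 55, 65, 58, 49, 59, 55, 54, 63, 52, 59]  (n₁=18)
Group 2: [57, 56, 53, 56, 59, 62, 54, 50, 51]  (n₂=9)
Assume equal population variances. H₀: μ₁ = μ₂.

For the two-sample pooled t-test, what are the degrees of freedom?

degrees of freedom = 25

df = n₁ + n₂ − 2 = 18 + 9 − 2 = 25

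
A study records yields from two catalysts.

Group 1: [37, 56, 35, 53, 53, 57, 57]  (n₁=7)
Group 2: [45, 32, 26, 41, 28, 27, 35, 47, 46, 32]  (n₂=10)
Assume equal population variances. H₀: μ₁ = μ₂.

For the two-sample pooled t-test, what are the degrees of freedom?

df = n₁ + n₂ − 2 = 7 + 10 − 2 = 15

degrees of freedom = 15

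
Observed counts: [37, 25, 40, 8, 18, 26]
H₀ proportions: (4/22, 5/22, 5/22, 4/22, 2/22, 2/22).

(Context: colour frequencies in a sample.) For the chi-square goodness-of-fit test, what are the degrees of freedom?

df = k − 1 = 6 − 1 = 5

degrees of freedom = 5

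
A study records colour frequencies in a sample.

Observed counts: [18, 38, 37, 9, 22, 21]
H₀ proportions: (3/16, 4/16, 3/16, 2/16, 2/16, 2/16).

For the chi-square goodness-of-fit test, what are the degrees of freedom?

degrees of freedom = 5

df = k − 1 = 6 − 1 = 5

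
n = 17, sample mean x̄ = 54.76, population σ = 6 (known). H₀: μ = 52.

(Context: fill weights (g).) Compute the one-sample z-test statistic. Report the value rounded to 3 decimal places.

SE = σ/√n = 6/√17 = 1.4552
z = (x̄−μ₀)/SE = (54.76−52)/1.4552 = 1.8966

test statistic = 1.897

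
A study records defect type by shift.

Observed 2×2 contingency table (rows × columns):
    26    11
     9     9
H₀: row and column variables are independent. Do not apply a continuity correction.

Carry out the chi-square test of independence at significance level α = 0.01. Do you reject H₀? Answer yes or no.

Row totals [37, 18], col totals [35, 20], n=55
χ² = (26−23.55)²/23.55 + (11−13.45)²/13.45 + (9−11.45)²/11.45 + (9−6.55)²/6.55 = 2.1501
df = 1
p-value (upper-tail) = 0.14256
At α=0.01: p ≥ α → fail to reject H₀

reject H₀: no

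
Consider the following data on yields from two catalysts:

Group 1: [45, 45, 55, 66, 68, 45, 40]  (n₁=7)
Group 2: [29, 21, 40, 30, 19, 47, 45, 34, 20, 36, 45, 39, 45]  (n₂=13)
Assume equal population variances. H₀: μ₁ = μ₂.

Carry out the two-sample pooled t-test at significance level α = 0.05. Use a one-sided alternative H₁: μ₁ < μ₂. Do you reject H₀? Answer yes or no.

reject H₀: no

x̄₁=52.000, s₁=11.195, n₁=7
x̄₂=34.615, s₂=10.096, n₂=13
s_p² = [6·11.195² + 12·10.096²]/18 = 109.7265
SE = √(s_p²·(1/7+1/13)) = 4.9108
t = (52.000−34.615)/4.9108 = 3.5401
df = 18
p-value (one-sided, H₁ less) = 0.99883
At α=0.05: p ≥ α → fail to reject H₀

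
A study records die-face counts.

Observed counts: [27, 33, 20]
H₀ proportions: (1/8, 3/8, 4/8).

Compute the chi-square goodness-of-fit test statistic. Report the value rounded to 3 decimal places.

n = 80; E_i = n·p_i = [10.00, 30.00, 40.00]
χ² = (27−10.00)²/10.00 + (33−30.00)²/30.00 + (20−40.00)²/40.00 = 39.2000
df = 2

test statistic = 39.200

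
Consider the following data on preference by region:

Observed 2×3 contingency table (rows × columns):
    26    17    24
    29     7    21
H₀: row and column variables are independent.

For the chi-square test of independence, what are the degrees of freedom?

degrees of freedom = 2

df = (r−1)(c−1) = (2−1)·(3−1) = 2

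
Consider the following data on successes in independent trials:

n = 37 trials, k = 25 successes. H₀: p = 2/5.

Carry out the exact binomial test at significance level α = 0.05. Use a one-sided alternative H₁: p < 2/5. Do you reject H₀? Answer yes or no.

reject H₀: no

Exact binomial: n=37, k=25, p₀=2/5=0.4000
P(X≤25) from Σ C(n,i)·p₀^i·(1−p₀)^(n−i)
p-value (one-sided, H₁ less) = 0.99981
At α=0.05: p ≥ α → fail to reject H₀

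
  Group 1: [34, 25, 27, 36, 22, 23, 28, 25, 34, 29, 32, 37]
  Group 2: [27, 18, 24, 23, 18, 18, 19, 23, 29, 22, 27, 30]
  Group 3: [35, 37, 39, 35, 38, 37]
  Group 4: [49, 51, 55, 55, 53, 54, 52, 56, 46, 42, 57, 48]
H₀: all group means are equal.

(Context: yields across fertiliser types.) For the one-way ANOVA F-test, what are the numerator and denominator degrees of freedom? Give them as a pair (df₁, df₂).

degrees of freedom = [3, 38]

k = 4 groups, N = 42 total
df = (k−1, N−k) = (4−1, 42−4) = (3, 38)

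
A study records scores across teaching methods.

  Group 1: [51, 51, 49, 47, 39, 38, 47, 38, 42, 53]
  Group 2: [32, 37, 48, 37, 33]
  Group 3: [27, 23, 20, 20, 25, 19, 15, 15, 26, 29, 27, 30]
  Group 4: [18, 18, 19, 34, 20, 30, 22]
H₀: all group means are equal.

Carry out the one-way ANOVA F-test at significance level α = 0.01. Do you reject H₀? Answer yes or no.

Group means [45.50, 37.40, 23.00, 23.00], grand mean 31.735
SSB = Σnᵢ(x̄ᵢ−x̄)² = 3504.918; SSW = ΣΣ(x−x̄ᵢ)² = 999.700
MSB = 3504.918/3 = 1168.3059; MSW = 999.700/30 = 33.3233
F = MSB/MSW = 35.0597
df = (3, 30)
p-value (upper-tail) = 0.00000
At α=0.01: p < α → reject H₀

reject H₀: yes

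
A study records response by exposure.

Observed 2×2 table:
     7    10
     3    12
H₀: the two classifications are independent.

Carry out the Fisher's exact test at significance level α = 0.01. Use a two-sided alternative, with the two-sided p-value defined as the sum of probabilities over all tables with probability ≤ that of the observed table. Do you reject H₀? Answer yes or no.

reject H₀: no

Margins: r₁=17, r₂=15, c₁=10, c₂=22, n=32
p_obs = C(17,7)·C(15,3)/C(32,10); sum pmf over tables with pmf ≤ p_obs
p-value (two-sided) = 0.26545
At α=0.01: p ≥ α → fail to reject H₀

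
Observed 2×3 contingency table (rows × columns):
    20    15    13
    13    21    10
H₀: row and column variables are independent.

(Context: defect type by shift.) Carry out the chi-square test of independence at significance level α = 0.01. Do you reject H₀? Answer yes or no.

Row totals [48, 44], col totals [33, 36, 23], n=92
χ² = (20−17.22)²/17.22 + (15−18.78)²/18.78 + (13−12.00)²/12.00 + (13−15.78)²/15.78 + (21−17.22)²/17.22 + (10−11.00)²/11.00 = 2.7074
df = 2
p-value (upper-tail) = 0.25829
At α=0.01: p ≥ α → fail to reject H₀

reject H₀: no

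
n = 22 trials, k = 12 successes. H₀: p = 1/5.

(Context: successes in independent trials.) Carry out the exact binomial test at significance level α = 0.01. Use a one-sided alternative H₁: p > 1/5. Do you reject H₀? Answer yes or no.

reject H₀: yes

Exact binomial: n=22, k=12, p₀=1/5=0.2000
P(X≥12) from Σ C(n,i)·p₀^i·(1−p₀)^(n−i)
p-value (one-sided, H₁ greater) = 0.00035
At α=0.01: p < α → reject H₀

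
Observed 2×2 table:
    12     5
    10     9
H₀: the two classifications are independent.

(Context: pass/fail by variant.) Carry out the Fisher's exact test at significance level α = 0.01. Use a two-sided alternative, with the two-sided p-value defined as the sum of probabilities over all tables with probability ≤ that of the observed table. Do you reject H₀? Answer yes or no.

Margins: r₁=17, r₂=19, c₁=22, c₂=14, n=36
p_obs = C(17,12)·C(19,10)/C(36,22); sum pmf over tables with pmf ≤ p_obs
p-value (two-sided) = 0.32173
At α=0.01: p ≥ α → fail to reject H₀

reject H₀: no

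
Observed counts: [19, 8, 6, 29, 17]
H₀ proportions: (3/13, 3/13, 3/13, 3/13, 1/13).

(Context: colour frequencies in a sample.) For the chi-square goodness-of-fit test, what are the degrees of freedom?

df = k − 1 = 5 − 1 = 4

degrees of freedom = 4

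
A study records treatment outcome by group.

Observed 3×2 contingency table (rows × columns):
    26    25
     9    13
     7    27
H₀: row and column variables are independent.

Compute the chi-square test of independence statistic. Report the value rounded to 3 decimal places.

Row totals [51, 22, 34], col totals [42, 65], n=107
χ² = (26−20.02)²/20.02 + (25−30.98)²/30.98 + (9−8.64)²/8.64 + (13−13.36)²/13.36 + (7−13.35)²/13.35 + (27−20.65)²/20.65 = 7.9343
df = 2

test statistic = 7.934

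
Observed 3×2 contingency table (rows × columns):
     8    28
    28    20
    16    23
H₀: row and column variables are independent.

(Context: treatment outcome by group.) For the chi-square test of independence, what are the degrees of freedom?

degrees of freedom = 2

df = (r−1)(c−1) = (3−1)·(2−1) = 2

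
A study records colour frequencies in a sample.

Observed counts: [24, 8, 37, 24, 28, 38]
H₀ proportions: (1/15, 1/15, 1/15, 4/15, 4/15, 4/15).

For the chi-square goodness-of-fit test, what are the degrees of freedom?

df = k − 1 = 6 − 1 = 5

degrees of freedom = 5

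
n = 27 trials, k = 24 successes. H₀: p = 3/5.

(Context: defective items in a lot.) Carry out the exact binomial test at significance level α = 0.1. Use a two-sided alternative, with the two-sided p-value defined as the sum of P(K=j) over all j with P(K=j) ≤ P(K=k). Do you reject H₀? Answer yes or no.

Exact binomial: n=27, k=24, p₀=3/5=0.6000
P(X=j) = C(n,j)·p₀^j·(1−p₀)^(n−j); p = Σ P(X=j) over j with P(X=j) ≤ P(X=24)
p-value (two-sided) = 0.00141
At α=0.1: p < α → reject H₀

reject H₀: yes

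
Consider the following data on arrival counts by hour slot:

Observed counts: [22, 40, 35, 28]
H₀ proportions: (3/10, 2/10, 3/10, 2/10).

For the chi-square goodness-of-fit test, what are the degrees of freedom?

degrees of freedom = 3

df = k − 1 = 4 − 1 = 3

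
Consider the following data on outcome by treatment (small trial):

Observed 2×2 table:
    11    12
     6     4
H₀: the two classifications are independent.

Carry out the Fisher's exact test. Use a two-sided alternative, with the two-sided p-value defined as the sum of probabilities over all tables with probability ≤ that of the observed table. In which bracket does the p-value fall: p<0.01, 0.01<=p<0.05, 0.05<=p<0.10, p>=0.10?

Margins: r₁=23, r₂=10, c₁=17, c₂=16, n=33
p_obs = C(23,11)·C(10,6)/C(33,17); sum pmf over tables with pmf ≤ p_obs
p-value (two-sided) = 0.70799
→ bracket: p>=0.10

p-value bracket: p>=0.10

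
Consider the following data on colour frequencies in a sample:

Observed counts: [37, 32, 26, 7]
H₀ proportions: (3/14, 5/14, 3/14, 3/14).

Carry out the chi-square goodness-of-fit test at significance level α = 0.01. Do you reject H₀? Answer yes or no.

reject H₀: yes

n = 102; E_i = n·p_i = [21.86, 36.43, 21.86, 21.86]
χ² = (37−21.86)²/21.86 + (32−36.43)²/36.43 + (26−21.86)²/21.86 + (7−21.86)²/21.86 = 21.9137
df = 3
p-value (upper-tail) = 0.00007
At α=0.01: p < α → reject H₀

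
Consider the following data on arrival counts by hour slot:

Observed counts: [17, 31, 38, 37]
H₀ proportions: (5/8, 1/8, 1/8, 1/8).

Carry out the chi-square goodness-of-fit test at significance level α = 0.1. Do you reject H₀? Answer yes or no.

n = 123; E_i = n·p_i = [76.88, 15.38, 15.38, 15.38]
χ² = (17−76.88)²/76.88 + (31−15.38)²/15.38 + (38−15.38)²/15.38 + (37−15.38)²/15.38 = 126.2228
df = 3
p-value (upper-tail) = 0.00000
At α=0.1: p < α → reject H₀

reject H₀: yes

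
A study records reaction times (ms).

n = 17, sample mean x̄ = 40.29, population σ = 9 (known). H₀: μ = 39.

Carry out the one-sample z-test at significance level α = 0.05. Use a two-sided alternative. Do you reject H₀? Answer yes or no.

SE = σ/√n = 9/√17 = 2.1828
z = (x̄−μ₀)/SE = (40.29−39)/2.1828 = 0.5910
p-value (two-sided) = 0.55453
At α=0.05: p ≥ α → fail to reject H₀

reject H₀: no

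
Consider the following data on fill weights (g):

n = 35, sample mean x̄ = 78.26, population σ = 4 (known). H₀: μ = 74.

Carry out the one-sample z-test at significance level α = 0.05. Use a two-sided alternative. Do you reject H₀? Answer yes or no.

SE = σ/√n = 4/√35 = 0.6761
z = (x̄−μ₀)/SE = (78.26−74)/0.6761 = 6.3006
p-value (two-sided) = 0.00000
At α=0.05: p < α → reject H₀

reject H₀: yes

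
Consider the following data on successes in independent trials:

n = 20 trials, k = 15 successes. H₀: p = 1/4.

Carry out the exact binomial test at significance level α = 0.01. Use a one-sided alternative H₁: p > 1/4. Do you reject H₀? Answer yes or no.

Exact binomial: n=20, k=15, p₀=1/4=0.2500
P(X≥15) from Σ C(n,i)·p₀^i·(1−p₀)^(n−i)
p-value (one-sided, H₁ greater) = 0.00000
At α=0.01: p < α → reject H₀

reject H₀: yes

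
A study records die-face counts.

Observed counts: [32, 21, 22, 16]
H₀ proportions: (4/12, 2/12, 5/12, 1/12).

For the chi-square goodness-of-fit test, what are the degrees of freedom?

degrees of freedom = 3

df = k − 1 = 4 − 1 = 3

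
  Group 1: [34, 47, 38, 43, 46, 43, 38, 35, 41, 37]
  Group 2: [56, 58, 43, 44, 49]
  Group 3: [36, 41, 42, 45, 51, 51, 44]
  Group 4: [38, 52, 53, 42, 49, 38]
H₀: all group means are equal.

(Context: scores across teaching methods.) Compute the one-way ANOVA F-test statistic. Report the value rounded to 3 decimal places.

Group means [40.20, 50.00, 44.29, 45.33], grand mean 44.071
SSB = Σnᵢ(x̄ᵢ−x̄)² = 335.495; SSW = ΣΣ(x−x̄ᵢ)² = 778.362
MSB = 335.495/3 = 111.8317; MSW = 778.362/24 = 32.4317
F = MSB/MSW = 3.4482
df = (3, 24)

test statistic = 3.448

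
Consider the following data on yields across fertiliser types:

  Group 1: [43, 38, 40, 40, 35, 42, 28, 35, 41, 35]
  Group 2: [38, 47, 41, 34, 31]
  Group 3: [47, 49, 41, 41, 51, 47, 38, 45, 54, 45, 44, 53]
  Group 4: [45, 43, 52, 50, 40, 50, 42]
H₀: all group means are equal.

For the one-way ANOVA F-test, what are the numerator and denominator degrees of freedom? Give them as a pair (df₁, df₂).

degrees of freedom = [3, 30]

k = 4 groups, N = 34 total
df = (k−1, N−k) = (4−1, 34−4) = (3, 30)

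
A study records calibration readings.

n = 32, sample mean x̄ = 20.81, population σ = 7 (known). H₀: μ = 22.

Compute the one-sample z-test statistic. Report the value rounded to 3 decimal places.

test statistic = -0.962

SE = σ/√n = 7/√32 = 1.2374
z = (x̄−μ₀)/SE = (20.81−22)/1.2374 = -0.9617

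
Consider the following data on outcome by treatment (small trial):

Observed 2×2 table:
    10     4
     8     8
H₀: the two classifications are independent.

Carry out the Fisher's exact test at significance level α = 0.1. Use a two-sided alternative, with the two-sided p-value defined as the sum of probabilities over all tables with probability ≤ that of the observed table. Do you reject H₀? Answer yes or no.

reject H₀: no

Margins: r₁=14, r₂=16, c₁=18, c₂=12, n=30
p_obs = C(14,10)·C(16,8)/C(30,18); sum pmf over tables with pmf ≤ p_obs
p-value (two-sided) = 0.28385
At α=0.1: p ≥ α → fail to reject H₀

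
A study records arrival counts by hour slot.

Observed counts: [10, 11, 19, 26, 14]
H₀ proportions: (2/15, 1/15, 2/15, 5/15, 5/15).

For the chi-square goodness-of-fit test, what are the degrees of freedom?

df = k − 1 = 5 − 1 = 4

degrees of freedom = 4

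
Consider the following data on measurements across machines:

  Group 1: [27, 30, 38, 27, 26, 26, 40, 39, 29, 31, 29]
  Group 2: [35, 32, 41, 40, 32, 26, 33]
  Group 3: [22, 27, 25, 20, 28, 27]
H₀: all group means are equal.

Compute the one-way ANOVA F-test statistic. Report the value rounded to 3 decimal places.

Group means [31.09, 34.14, 24.83], grand mean 30.417
SSB = Σnᵢ(x̄ᵢ−x̄)² = 289.234; SSW = ΣΣ(x−x̄ᵢ)² = 494.600
MSB = 289.234/2 = 144.6169; MSW = 494.600/21 = 23.5524
F = MSB/MSW = 6.1402
df = (2, 21)

test statistic = 6.140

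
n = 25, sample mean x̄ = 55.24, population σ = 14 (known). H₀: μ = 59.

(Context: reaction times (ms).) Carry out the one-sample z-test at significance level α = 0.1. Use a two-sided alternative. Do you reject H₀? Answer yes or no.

reject H₀: no

SE = σ/√n = 14/√25 = 2.8000
z = (x̄−μ₀)/SE = (55.24−59)/2.8000 = -1.3429
p-value (two-sided) = 0.17932
At α=0.1: p ≥ α → fail to reject H₀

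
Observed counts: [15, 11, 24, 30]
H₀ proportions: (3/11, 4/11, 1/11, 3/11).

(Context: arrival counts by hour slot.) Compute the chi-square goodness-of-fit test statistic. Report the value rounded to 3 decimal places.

n = 80; E_i = n·p_i = [21.82, 29.09, 7.27, 21.82]
χ² = (15−21.82)²/21.82 + (11−29.09)²/29.09 + (24−7.27)²/7.27 + (30−21.82)²/21.82 = 54.9219
df = 3

test statistic = 54.922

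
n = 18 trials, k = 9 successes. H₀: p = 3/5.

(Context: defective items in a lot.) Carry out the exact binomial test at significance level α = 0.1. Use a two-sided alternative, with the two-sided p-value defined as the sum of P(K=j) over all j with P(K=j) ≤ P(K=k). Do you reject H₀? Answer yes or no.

reject H₀: no

Exact binomial: n=18, k=9, p₀=3/5=0.6000
P(X=j) = C(n,j)·p₀^j·(1−p₀)^(n−j); p = Σ P(X=j) over j with P(X=j) ≤ P(X=9)
p-value (two-sided) = 0.47192
At α=0.1: p ≥ α → fail to reject H₀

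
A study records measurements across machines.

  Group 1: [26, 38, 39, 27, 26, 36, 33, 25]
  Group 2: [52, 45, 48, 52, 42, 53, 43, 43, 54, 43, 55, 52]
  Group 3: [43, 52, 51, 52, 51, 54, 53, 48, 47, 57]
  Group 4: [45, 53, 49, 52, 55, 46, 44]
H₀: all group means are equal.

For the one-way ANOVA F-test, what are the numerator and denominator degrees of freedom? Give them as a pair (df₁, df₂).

k = 4 groups, N = 37 total
df = (k−1, N−k) = (4−1, 37−4) = (3, 33)

degrees of freedom = [3, 33]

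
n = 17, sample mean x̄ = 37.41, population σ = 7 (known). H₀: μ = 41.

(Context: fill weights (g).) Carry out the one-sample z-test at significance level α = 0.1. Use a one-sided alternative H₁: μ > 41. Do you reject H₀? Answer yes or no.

reject H₀: no

SE = σ/√n = 7/√17 = 1.6977
z = (x̄−μ₀)/SE = (37.41−41)/1.6977 = -2.1146
p-value (one-sided, H₁ greater) = 0.98277
At α=0.1: p ≥ α → fail to reject H₀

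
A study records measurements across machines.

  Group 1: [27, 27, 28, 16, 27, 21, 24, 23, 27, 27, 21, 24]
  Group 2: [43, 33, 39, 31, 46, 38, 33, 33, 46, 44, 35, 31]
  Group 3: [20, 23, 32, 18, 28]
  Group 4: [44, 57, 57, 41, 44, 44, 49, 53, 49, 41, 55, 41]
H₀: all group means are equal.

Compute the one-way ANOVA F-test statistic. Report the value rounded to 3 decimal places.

Group means [24.33, 37.67, 24.20, 47.92], grand mean 35.122
SSB = Σnᵢ(x̄ᵢ−x̄)² = 4035.340; SSW = ΣΣ(x−x̄ᵢ)² = 1079.050
MSB = 4035.340/3 = 1345.1134; MSW = 1079.050/37 = 29.1635
F = MSB/MSW = 46.1232
df = (3, 37)

test statistic = 46.123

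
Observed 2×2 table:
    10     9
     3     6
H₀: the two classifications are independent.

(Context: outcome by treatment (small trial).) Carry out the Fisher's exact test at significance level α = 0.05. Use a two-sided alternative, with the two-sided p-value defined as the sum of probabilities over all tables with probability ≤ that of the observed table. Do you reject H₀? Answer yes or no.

reject H₀: no

Margins: r₁=19, r₂=9, c₁=13, c₂=15, n=28
p_obs = C(19,10)·C(9,3)/C(28,13); sum pmf over tables with pmf ≤ p_obs
p-value (two-sided) = 0.43478
At α=0.05: p ≥ α → fail to reject H₀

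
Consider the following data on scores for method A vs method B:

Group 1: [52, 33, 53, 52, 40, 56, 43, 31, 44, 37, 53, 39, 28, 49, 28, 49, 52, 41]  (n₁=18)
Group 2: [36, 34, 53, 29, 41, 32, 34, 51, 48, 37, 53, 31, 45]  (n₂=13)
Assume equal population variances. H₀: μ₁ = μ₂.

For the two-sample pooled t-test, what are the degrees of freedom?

df = n₁ + n₂ − 2 = 18 + 13 − 2 = 29

degrees of freedom = 29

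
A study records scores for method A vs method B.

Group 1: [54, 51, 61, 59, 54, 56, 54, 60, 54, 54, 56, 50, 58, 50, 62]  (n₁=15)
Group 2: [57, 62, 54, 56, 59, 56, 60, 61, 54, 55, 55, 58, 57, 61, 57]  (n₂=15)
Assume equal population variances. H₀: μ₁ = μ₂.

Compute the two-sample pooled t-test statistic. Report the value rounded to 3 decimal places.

x̄₁=55.533, s₁=3.815, n₁=15
x̄₂=57.467, s₂=2.615, n₂=15
s_p² = [14·3.815² + 14·2.615²]/28 = 10.6952
SE = √(s_p²·(1/15+1/15)) = 1.1942
t = (55.533−57.467)/1.1942 = -1.6190
df = 28

test statistic = -1.619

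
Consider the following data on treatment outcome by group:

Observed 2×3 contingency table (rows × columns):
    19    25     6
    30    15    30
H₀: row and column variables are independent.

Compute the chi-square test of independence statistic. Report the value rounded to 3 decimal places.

test statistic = 16.635

Row totals [50, 75], col totals [49, 40, 36], n=125
χ² = (19−19.60)²/19.60 + (25−16.00)²/16.00 + (6−14.40)²/14.40 + (30−29.40)²/29.40 + (15−24.00)²/24.00 + (30−21.60)²/21.60 = 16.6348
df = 2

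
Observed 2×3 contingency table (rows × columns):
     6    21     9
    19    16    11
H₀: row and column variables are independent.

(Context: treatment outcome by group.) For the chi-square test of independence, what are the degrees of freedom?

df = (r−1)(c−1) = (2−1)·(3−1) = 2

degrees of freedom = 2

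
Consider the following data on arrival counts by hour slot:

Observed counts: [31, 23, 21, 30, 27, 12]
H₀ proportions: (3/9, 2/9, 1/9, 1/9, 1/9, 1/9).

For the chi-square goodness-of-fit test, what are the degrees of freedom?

df = k − 1 = 6 − 1 = 5

degrees of freedom = 5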